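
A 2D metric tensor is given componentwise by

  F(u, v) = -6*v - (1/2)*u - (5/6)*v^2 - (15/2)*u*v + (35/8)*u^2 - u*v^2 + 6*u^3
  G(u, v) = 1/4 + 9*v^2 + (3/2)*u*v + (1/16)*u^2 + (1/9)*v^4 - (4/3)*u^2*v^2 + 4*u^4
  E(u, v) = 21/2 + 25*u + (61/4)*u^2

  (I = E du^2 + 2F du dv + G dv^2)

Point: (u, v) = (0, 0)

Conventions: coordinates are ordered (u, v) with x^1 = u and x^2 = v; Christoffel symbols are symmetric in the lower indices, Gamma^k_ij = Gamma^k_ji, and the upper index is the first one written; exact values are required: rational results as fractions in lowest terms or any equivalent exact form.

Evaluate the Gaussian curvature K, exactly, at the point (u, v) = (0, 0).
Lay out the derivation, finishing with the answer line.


E = 21/2, F = 0, G = 1/4, EG - F^2 = 21/8 at the point
E_u = 25, E_v = 0, F_u = -1/2, F_v = -6, G_u = 0, G_v = 0
E_vv = 0, F_uv = -15/2, G_uu = 1/8
The intrinsic route: Brioschi's K = (det M1 - det M2)/(EG - F^2)^2.
M1 = [[-E_vv/2 + F_uv - G_uu/2, E_u/2, F_u - E_v/2], [F_v - G_u/2, E, F], [G_v/2, F, G]] = [[-121/16, 25/2, -1/2], [-6, 21/2, 0], [0, 0, 1/4]]; det M1 = -141/128
M2 = [[0, E_v/2, G_u/2], [E_v/2, E, F], [G_u/2, F, G]] = [[0, 0, 0], [0, 21/2, 0], [0, 0, 1/4]]; det M2 = 0
det M1 - det M2 = -141/128; K = -141/128 / (21/8)^2 = -47/294

Answer: K = -47/294


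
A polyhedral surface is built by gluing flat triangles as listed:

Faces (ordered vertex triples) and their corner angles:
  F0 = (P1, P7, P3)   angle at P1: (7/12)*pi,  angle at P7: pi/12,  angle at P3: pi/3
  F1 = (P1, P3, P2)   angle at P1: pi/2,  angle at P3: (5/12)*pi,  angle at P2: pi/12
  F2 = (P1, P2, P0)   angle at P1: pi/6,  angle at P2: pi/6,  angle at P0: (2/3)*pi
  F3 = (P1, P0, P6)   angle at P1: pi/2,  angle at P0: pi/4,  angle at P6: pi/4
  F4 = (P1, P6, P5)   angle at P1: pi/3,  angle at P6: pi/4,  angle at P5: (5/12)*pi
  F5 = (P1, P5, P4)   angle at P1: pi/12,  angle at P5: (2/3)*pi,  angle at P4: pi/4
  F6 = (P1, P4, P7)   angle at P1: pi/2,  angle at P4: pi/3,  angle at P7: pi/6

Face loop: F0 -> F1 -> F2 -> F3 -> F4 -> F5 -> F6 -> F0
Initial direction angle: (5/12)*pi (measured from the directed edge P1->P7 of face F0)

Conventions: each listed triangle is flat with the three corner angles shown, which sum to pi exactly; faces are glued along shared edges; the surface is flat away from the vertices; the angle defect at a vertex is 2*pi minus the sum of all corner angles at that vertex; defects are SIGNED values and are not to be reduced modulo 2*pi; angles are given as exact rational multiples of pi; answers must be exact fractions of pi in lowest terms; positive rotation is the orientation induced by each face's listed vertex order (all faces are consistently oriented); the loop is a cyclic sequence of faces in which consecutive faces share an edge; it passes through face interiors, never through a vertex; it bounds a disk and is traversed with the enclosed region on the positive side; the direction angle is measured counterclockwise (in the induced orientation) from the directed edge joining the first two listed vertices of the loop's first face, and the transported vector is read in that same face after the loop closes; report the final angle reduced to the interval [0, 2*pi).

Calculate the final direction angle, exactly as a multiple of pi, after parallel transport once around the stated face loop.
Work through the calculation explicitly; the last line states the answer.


enclosed vertex P1: corner angles sum to (8/3)*pi, defect = 2*pi - (8/3)*pi = (-2/3)*pi
transport around the loop rotates by the sum of enclosed defects; add to the initial angle mod 2*pi
final angle = (5/12)*pi - (2/3)*pi = (7/4)*pi (mod 2*pi)

Answer: final direction angle = (7/4)*pi


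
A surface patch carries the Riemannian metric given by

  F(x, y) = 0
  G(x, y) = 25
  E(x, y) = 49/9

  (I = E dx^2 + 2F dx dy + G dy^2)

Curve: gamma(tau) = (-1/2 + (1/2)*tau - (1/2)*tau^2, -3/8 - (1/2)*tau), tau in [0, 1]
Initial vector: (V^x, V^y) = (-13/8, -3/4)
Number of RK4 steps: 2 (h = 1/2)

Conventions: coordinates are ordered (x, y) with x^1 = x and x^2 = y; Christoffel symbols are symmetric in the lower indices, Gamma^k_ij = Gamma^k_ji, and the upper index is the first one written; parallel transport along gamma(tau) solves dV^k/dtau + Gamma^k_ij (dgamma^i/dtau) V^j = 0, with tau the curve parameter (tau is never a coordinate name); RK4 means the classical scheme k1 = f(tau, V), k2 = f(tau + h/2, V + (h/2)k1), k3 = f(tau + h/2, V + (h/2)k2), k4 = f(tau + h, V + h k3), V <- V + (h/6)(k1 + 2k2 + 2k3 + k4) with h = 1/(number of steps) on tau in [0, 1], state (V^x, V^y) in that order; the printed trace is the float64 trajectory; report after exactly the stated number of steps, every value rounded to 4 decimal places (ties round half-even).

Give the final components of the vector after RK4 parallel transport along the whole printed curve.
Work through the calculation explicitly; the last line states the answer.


gamma'(tau) = (1/2 - tau, -1/2); f(tau, V)^k = -Gamma^k_ij(gamma(tau)) gamma'^i(tau) V^j; h = 1/2; intermediate values shown to 6 dp
curve data and Christoffel symbols at the stage parameters:
  tau = 0.000000: gamma = (-0.500000, -0.375000), gamma' = (0.500000, -0.500000); Gamma_xxx = 0.000000, Gamma_xxy = 0.000000, Gamma_xyy = 0.000000, Gamma_yxx = 0.000000, Gamma_yxy = 0.000000, Gamma_yyy = 0.000000
  tau = 0.250000: gamma = (-0.406250, -0.500000), gamma' = (0.250000, -0.500000); Gamma_xxx = 0.000000, Gamma_xxy = 0.000000, Gamma_xyy = 0.000000, Gamma_yxx = 0.000000, Gamma_yxy = 0.000000, Gamma_yyy = 0.000000
  tau = 0.500000: gamma = (-0.375000, -0.625000), gamma' = (0.000000, -0.500000); Gamma_xxx = 0.000000, Gamma_xxy = 0.000000, Gamma_xyy = 0.000000, Gamma_yxx = 0.000000, Gamma_yxy = 0.000000, Gamma_yyy = 0.000000
  tau = 0.750000: gamma = (-0.406250, -0.750000), gamma' = (-0.250000, -0.500000); Gamma_xxx = 0.000000, Gamma_xxy = 0.000000, Gamma_xyy = 0.000000, Gamma_yxx = 0.000000, Gamma_yxy = 0.000000, Gamma_yyy = 0.000000
  tau = 1.000000: gamma = (-0.500000, -0.875000), gamma' = (-0.500000, -0.500000); Gamma_xxx = 0.000000, Gamma_xxy = 0.000000, Gamma_xyy = 0.000000, Gamma_yxx = 0.000000, Gamma_yxy = 0.000000, Gamma_yyy = 0.000000
step 0: V^x = -1.6250, V^y = -0.7500
step 1: k1 = (0.000000, 0.000000), k2 = (0.000000, 0.000000), k3 = (0.000000, 0.000000), k4 = (0.000000, 0.000000); V <- V + (h/6)(k1 + 2k2 + 2k3 + k4): V^x = -1.6250, V^y = -0.7500
step 2: k1 = (0.000000, 0.000000), k2 = (0.000000, 0.000000), k3 = (0.000000, 0.000000), k4 = (0.000000, 0.000000); V <- V + (h/6)(k1 + 2k2 + 2k3 + k4): V^x = -1.6250, V^y = -0.7500

Answer: V^x = -1.6250, V^y = -0.7500


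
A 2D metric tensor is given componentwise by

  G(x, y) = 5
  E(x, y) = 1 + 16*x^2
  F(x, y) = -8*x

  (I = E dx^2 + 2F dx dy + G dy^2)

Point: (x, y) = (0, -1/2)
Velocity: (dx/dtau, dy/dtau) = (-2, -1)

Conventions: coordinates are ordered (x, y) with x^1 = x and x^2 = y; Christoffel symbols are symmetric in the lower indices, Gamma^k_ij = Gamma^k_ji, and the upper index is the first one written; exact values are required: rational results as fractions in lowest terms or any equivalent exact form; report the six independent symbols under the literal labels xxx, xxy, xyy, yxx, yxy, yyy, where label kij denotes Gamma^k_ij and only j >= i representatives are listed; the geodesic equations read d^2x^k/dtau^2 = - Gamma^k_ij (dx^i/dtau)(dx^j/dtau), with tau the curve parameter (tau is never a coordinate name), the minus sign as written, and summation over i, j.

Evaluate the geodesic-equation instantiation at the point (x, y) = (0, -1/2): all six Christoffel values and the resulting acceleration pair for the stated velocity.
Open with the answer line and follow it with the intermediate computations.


Answer: Gamma_xxx = 0, Gamma_xxy = 0, Gamma_xyy = 0, Gamma_yxx = -8/5, Gamma_yxy = 0, Gamma_yyy = 0; accelerations (d^2x/dtau^2, d^2y/dtau^2) = (0, 32/5)

E = 1, F = 0, G = 5 at the point
E_x = 0, E_y = 0, F_x = -8, F_y = 0, G_x = 0, G_y = 0
EG - F^2 = 5;  g^inv = (1/5) * [[5, 0], [0, 1]]
first-kind symbols [ij,l] = (1/2)(d_i g_jl + d_j g_il - d_l g_ij): [xx,x] = E_x/2 = 0, [xx,y] = F_x - E_y/2 = -8, [xy,x] = E_y/2 = 0, [xy,y] = G_x/2 = 0, [yy,x] = F_y - G_x/2 = 0, [yy,y] = G_y/2 = 0
Gamma^x_ij = (G*[ij,x] - F*[ij,y])/(EG - F^2), Gamma^y_ij = (E*[ij,y] - F*[ij,x])/(EG - F^2)
Gamma_xxx = 0, Gamma_xxy = 0, Gamma_xyy = 0, Gamma_yxx = -8/5, Gamma_yxy = 0, Gamma_yyy = 0
d^2x/dtau^2 = -(Gamma_xxx*(-2)^2 + 2*Gamma_xxy*(-2)*(-1) + Gamma_xyy*(-1)^2) = 0
d^2y/dtau^2 = -(Gamma_yxx*(-2)^2 + 2*Gamma_yxy*(-2)*(-1) + Gamma_yyy*(-1)^2) = 32/5


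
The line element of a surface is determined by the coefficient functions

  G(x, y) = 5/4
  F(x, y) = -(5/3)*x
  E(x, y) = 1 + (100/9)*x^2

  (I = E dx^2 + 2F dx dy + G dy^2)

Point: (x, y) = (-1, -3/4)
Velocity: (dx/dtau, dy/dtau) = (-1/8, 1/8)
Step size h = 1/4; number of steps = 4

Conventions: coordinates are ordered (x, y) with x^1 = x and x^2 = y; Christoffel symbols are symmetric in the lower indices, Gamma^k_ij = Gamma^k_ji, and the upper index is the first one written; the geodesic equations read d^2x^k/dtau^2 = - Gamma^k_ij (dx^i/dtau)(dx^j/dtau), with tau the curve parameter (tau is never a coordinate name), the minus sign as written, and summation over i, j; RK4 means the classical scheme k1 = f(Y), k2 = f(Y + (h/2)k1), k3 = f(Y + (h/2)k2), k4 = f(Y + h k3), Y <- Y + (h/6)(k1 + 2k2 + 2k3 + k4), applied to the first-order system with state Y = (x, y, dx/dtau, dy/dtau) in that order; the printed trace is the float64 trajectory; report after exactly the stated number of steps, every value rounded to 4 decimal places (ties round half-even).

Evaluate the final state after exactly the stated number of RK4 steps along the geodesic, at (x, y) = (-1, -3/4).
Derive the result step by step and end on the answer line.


f(Y) = (dx/dtau, dy/dtau, -Gamma^x_ij Y'^i Y'^j, -Gamma^y_ij Y'^i Y'^j) with the Gammas evaluated at the stage position; h = 0.250000; intermediate values shown to 6 dp
step 0: x = -1.0000, y = -0.7500, dx/dtau = -0.1250, dy/dtau = 0.1250
step 1:
  k1: at (x, y) = (-1.000000, -0.750000), (dx/dtau, dy/dtau) = (-0.125000, 0.125000); Gamma_xxx = -0.898876, Gamma_xxy = 0.000000, Gamma_xyy = 0.000000, Gamma_yxx = -0.134831, Gamma_yxy = 0.000000, Gamma_yyy = 0.000000; k1 = (-0.125000, 0.125000, 0.014045, 0.002107)
  k2: at (x, y) = (-1.015625, -0.734375), (dx/dtau, dy/dtau) = (-0.123244, 0.125263); Gamma_xxx = -0.887789, Gamma_xxy = 0.000000, Gamma_xyy = 0.000000, Gamma_yxx = -0.131120, Gamma_yxy = 0.000000, Gamma_yyy = 0.000000; k2 = (-0.123244, 0.125263, 0.013485, 0.001992)
  k3: at (x, y) = (-1.015406, -0.734342), (dx/dtau, dy/dtau) = (-0.123314, 0.125249); Gamma_xxx = -0.887943, Gamma_xxy = 0.000000, Gamma_xyy = 0.000000, Gamma_yxx = -0.131171, Gamma_yxy = 0.000000, Gamma_yyy = 0.000000; k3 = (-0.123314, 0.125249, 0.013502, 0.001995)
  k4: at (x, y) = (-1.030829, -0.718688), (dx/dtau, dy/dtau) = (-0.121624, 0.125499); Gamma_xxx = -0.877221, Gamma_xxy = 0.000000, Gamma_xyy = 0.000000, Gamma_yxx = -0.127648, Gamma_yxy = 0.000000, Gamma_yyy = 0.000000; k4 = (-0.121624, 0.125499, 0.012976, 0.001888)
  Y <- Y + (h/6)(k1 + 2k2 + 2k3 + k4): x = -1.0308, y = -0.7187, dx/dtau = -0.1216, dy/dtau = 0.1255
step 2:
  k1: at (x, y) = (-1.030823, -0.718687), (dx/dtau, dy/dtau) = (-0.121625, 0.125499); Gamma_xxx = -0.877225, Gamma_xxy = 0.000000, Gamma_xyy = 0.000000, Gamma_yxx = -0.127649, Gamma_yxy = 0.000000, Gamma_yyy = 0.000000; k1 = (-0.121625, 0.125499, 0.012977, 0.001888)
  k2: at (x, y) = (-1.046026, -0.702999), (dx/dtau, dy/dtau) = (-0.120003, 0.125735); Gamma_xxx = -0.866870, Gamma_xxy = 0.000000, Gamma_xyy = 0.000000, Gamma_yxx = -0.124309, Gamma_yxy = 0.000000, Gamma_yyy = 0.000000; k2 = (-0.120003, 0.125735, 0.012484, 0.001790)
  k3: at (x, y) = (-1.045823, -0.702970), (dx/dtau, dy/dtau) = (-0.120065, 0.125722); Gamma_xxx = -0.867007, Gamma_xxy = 0.000000, Gamma_xyy = 0.000000, Gamma_yxx = -0.124353, Gamma_yxy = 0.000000, Gamma_yyy = 0.000000; k3 = (-0.120065, 0.125722, 0.012498, 0.001793)
  k4: at (x, y) = (-1.060839, -0.687256), (dx/dtau, dy/dtau) = (-0.118501, 0.125947); Gamma_xxx = -0.856981, Gamma_xxy = 0.000000, Gamma_xyy = 0.000000, Gamma_yxx = -0.121175, Gamma_yxy = 0.000000, Gamma_yyy = 0.000000; k4 = (-0.118501, 0.125947, 0.012034, 0.001702)
  Y <- Y + (h/6)(k1 + 2k2 + 2k3 + k4): x = -1.0608, y = -0.6873, dx/dtau = -0.1185, dy/dtau = 0.1259
step 3:
  k1: at (x, y) = (-1.060833, -0.687255), (dx/dtau, dy/dtau) = (-0.118501, 0.125947); Gamma_xxx = -0.856985, Gamma_xxy = 0.000000, Gamma_xyy = 0.000000, Gamma_yxx = -0.121176, Gamma_yxy = 0.000000, Gamma_yyy = 0.000000; k1 = (-0.118501, 0.125947, 0.012034, 0.001702)
  k2: at (x, y) = (-1.075646, -0.671512), (dx/dtau, dy/dtau) = (-0.116997, 0.126159); Gamma_xxx = -0.847289, Gamma_xxy = 0.000000, Gamma_xyy = 0.000000, Gamma_yxx = -0.118155, Gamma_yxy = 0.000000, Gamma_yyy = 0.000000; k2 = (-0.116997, 0.126159, 0.011598, 0.001617)
  k3: at (x, y) = (-1.075458, -0.671485), (dx/dtau, dy/dtau) = (-0.117052, 0.126149); Gamma_xxx = -0.847411, Gamma_xxy = 0.000000, Gamma_xyy = 0.000000, Gamma_yxx = -0.118193, Gamma_yxy = 0.000000, Gamma_yyy = 0.000000; k3 = (-0.117052, 0.126149, 0.011610, 0.001619)
  k4: at (x, y) = (-1.090096, -0.655718), (dx/dtau, dy/dtau) = (-0.115599, 0.126352); Gamma_xxx = -0.838013, Gamma_xxy = 0.000000, Gamma_xyy = 0.000000, Gamma_yxx = -0.115313, Gamma_yxy = 0.000000, Gamma_yyy = 0.000000; k4 = (-0.115599, 0.126352, 0.011198, 0.001541)
  Y <- Y + (h/6)(k1 + 2k2 + 2k3 + k4): x = -1.0901, y = -0.6557, dx/dtau = -0.1156, dy/dtau = 0.1264
step 4:
  k1: at (x, y) = (-1.090092, -0.655717), (dx/dtau, dy/dtau) = (-0.115599, 0.126352); Gamma_xxx = -0.838016, Gamma_xxy = 0.000000, Gamma_xyy = 0.000000, Gamma_yxx = -0.115314, Gamma_yxy = 0.000000, Gamma_yyy = 0.000000; k1 = (-0.115599, 0.126352, 0.011199, 0.001541)
  k2: at (x, y) = (-1.104542, -0.639923), (dx/dtau, dy/dtau) = (-0.114199, 0.126544); Gamma_xxx = -0.828917, Gamma_xxy = 0.000000, Gamma_xyy = 0.000000, Gamma_yxx = -0.112569, Gamma_yxy = 0.000000, Gamma_yyy = 0.000000; k2 = (-0.114199, 0.126544, 0.010810, 0.001468)
  k3: at (x, y) = (-1.104367, -0.639899), (dx/dtau, dy/dtau) = (-0.114248, 0.126535); Gamma_xxx = -0.829026, Gamma_xxy = 0.000000, Gamma_xyy = 0.000000, Gamma_yxx = -0.112602, Gamma_yxy = 0.000000, Gamma_yyy = 0.000000; k3 = (-0.114248, 0.126535, 0.010821, 0.001470)
  k4: at (x, y) = (-1.118654, -0.624083), (dx/dtau, dy/dtau) = (-0.112894, 0.126719); Gamma_xxx = -0.820196, Gamma_xxy = 0.000000, Gamma_xyy = 0.000000, Gamma_yxx = -0.109980, Gamma_yxy = 0.000000, Gamma_yyy = 0.000000; k4 = (-0.112894, 0.126719, 0.010453, 0.001402)
  Y <- Y + (h/6)(k1 + 2k2 + 2k3 + k4): x = -1.1186, y = -0.6241, dx/dtau = -0.1129, dy/dtau = 0.1267

Answer: x = -1.1186, y = -0.6241, dx/dtau = -0.1129, dy/dtau = 0.1267


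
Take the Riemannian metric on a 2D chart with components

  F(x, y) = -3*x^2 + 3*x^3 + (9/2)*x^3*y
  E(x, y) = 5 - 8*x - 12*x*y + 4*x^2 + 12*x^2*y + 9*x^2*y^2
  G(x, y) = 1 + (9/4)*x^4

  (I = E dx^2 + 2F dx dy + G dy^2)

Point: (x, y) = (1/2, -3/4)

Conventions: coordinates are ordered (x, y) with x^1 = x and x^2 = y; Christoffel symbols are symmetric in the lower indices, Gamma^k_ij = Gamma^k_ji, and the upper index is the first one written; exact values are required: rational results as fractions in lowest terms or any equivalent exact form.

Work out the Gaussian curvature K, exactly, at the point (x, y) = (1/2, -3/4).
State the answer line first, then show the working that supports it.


Answer: K = -2304/32761

E = 353/64, F = -51/64, G = 73/64, EG - F^2 = 181/32 at the point
E_x = 17/16, E_y = -51/8, F_x = -105/32, F_y = 9/16, G_x = 9/8, G_y = 0
E_yy = 9/2, F_xy = 27/8, G_xx = 27/4
By Brioschi, K is (det M1 - det M2) divided by (EG - F^2) squared.
M1 = [[-E_yy/2 + F_xy - G_xx/2, E_x/2, F_x - E_y/2], [F_y - G_x/2, E, F], [G_y/2, F, G]] = [[-9/4, 17/32, -3/32], [0, 353/64, -51/64], [0, -51/64, 73/64]]; det M1 = -1629/128
M2 = [[0, E_y/2, G_x/2], [E_y/2, E, F], [G_x/2, F, G]] = [[0, -51/16, 9/16], [-51/16, 353/64, -51/64], [9/16, -51/64, 73/64]]; det M2 = -1341/128
det M1 - det M2 = -9/4; K = -9/4 / (181/32)^2 = -2304/32761


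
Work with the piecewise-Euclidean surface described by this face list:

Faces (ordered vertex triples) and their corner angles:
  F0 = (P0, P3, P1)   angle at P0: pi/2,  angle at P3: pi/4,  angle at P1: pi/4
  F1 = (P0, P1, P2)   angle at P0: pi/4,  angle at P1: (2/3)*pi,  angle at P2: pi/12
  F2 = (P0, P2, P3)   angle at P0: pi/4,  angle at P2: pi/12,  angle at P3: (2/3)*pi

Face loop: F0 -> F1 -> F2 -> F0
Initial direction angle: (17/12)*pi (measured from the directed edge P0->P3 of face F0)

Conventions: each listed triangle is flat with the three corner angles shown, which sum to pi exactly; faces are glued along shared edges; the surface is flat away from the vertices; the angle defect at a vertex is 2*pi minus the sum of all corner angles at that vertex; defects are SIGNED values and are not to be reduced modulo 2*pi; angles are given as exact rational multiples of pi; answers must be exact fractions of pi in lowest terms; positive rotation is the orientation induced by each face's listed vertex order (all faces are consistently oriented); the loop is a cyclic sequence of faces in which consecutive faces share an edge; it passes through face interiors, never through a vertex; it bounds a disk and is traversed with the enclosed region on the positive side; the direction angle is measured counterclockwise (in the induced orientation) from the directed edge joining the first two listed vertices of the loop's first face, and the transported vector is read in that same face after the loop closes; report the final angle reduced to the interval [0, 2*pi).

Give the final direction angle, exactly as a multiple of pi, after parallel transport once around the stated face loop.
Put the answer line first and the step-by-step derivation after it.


Answer: final direction angle = (5/12)*pi

enclosed vertex P0: corner angles sum to pi, defect = 2*pi - pi = pi
adding the enclosed defects to the starting angle (mod 2*pi, induced orientation) gives the holonomy
final angle = (17/12)*pi + pi = (5/12)*pi (mod 2*pi)


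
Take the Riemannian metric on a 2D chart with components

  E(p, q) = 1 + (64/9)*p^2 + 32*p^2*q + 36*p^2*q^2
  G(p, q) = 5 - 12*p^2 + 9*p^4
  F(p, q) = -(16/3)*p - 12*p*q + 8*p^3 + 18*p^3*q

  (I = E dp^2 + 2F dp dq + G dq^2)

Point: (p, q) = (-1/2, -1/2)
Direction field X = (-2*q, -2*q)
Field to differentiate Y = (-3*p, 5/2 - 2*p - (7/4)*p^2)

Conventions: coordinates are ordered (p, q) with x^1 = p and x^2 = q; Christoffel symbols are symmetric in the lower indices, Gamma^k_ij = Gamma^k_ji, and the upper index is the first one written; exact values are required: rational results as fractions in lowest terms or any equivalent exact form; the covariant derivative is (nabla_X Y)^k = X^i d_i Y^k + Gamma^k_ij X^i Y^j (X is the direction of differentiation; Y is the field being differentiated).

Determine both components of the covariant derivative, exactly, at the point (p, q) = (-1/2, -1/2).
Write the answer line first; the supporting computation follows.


Answer: (nabla_X Y)^p = -2919/746, (nabla_X Y)^q = 4921/746

E = 37/36, F = -5/24, G = 41/16 at the point
E_p = -1/9, E_q = -1, F_p = -1/12, F_q = 15/4, G_p = 15/2, G_q = 0
EG - F^2 = 373/144;  g^inv = (144/373) * [[41/16, 5/24], [5/24, 37/36]]
first-kind symbols [ij,l] = (1/2)(d_i g_jl + d_j g_il - d_l g_ij): [pp,p] = E_p/2 = -1/18, [pp,q] = F_p - E_q/2 = 5/12, [pq,p] = E_q/2 = -1/2, [pq,q] = G_p/2 = 15/4, [qq,p] = F_q - G_p/2 = 0, [qq,q] = G_q/2 = 0
Gamma^p_ij = (G*[ij,p] - F*[ij,q])/(EG - F^2), Gamma^q_ij = (E*[ij,q] - F*[ij,p])/(EG - F^2)
Gamma_ppp = -8/373, Gamma_ppq = -72/373, Gamma_pqq = 0, Gamma_qpp = 60/373, Gamma_qpq = 540/373, Gamma_qqq = 0
X = (1, 1), Y = (3/2, 49/16) at the point


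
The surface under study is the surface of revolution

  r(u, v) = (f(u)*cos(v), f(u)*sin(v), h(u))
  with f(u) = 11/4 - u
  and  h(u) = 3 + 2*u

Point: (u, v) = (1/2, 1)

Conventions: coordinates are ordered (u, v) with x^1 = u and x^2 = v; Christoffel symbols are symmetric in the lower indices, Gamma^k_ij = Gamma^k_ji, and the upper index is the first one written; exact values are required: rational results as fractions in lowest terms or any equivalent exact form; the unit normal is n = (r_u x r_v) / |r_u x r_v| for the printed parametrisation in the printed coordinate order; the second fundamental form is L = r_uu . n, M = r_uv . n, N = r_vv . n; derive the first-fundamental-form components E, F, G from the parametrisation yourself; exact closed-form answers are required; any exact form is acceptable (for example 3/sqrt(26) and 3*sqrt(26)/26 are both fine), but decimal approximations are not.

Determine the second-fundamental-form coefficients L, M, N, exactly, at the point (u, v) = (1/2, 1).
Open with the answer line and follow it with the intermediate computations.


Answer: L = 0, M = 0, N = 9*sqrt(5)/10

f = 9/4, f' = -1, f'' = 0, h' = 2, h'' = 0
E = 5, F = 0, G = 81/16; answer radicand W^2 = 5
unnormalised second-form numerators: l = 0, m = 0, n = 9/2; L = l/sqrt(5), and similarly M = m/sqrt(W^2), N = n/sqrt(W^2)


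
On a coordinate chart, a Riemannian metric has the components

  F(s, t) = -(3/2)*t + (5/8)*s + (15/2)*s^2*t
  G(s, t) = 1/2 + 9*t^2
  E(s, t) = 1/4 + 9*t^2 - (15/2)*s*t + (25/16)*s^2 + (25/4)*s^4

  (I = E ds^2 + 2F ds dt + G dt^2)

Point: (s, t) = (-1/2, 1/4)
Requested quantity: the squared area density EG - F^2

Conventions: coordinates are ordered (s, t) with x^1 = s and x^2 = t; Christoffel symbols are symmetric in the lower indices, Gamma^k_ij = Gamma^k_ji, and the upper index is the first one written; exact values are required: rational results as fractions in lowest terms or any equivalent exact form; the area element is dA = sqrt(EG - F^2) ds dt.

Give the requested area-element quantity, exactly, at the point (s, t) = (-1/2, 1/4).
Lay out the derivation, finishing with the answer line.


E = 81/32, F = -7/32, G = 17/16; EG - F^2 = 2705/1024

Answer: EG - F^2 = 2705/1024


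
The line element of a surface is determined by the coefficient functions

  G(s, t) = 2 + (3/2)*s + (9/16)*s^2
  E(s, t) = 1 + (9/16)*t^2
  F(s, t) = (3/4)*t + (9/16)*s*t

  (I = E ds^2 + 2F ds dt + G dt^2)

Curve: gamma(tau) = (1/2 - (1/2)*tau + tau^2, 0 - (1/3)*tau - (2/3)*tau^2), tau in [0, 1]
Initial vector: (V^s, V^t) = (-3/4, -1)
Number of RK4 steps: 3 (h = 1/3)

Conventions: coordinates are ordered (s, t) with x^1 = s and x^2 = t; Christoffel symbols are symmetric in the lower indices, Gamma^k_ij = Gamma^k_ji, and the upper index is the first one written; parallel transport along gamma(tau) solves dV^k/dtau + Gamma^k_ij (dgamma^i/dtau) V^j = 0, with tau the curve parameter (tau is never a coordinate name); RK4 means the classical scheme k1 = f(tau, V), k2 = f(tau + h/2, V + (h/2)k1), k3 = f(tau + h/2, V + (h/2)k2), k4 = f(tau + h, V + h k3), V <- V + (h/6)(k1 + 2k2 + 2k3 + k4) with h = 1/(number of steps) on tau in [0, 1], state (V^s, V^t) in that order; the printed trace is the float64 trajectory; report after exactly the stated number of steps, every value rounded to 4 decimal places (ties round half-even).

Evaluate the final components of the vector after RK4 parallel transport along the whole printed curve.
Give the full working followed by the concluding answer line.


gamma'(tau) = (-1/2 + 2*tau, -1/3 - (4/3)*tau); f(tau, V)^k = -Gamma^k_ij(gamma(tau)) gamma'^i(tau) V^j; h = 1/3; intermediate values shown to 6 dp
curve data and Christoffel symbols at the stage parameters:
  tau = 0.000000: gamma = (0.500000, 0.000000), gamma' = (-0.500000, -0.333333); Gamma_sss = 0.000000, Gamma_sst = 0.000000, Gamma_stt = 0.000000, Gamma_tss = 0.000000, Gamma_tst = 0.356757, Gamma_ttt = 0.000000
  tau = 0.166667: gamma = (0.444444, -0.074074), gamma' = (-0.166667, -0.555556); Gamma_sss = 0.000000, Gamma_sst = -0.014983, Gamma_stt = 0.000000, Gamma_tss = 0.000000, Gamma_tst = 0.359600, Gamma_ttt = 0.000000
  tau = 0.333333: gamma = (0.444444, -0.185185), gamma' = (0.166667, -0.777778); Gamma_sss = 0.000000, Gamma_sst = -0.037241, Gamma_stt = 0.000000, Gamma_tss = 0.000000, Gamma_tst = 0.357517, Gamma_ttt = 0.000000
  tau = 0.500000: gamma = (0.500000, -0.333333), gamma' = (0.500000, -1.000000); Gamma_sss = 0.000000, Gamma_sst = -0.063492, Gamma_stt = 0.000000, Gamma_tss = 0.000000, Gamma_tst = 0.349206, Gamma_ttt = 0.000000
  tau = 0.666667: gamma = (0.611111, -0.518519), gamma' = (0.833333, -1.222222); Gamma_sss = 0.000000, Gamma_sst = -0.088978, Gamma_stt = 0.000000, Gamma_tss = 0.000000, Gamma_tst = 0.333667, Gamma_ttt = 0.000000
  tau = 0.833333: gamma = (0.777778, -0.740741), gamma' = (1.166667, -1.444444); Gamma_sss = 0.000000, Gamma_sst = -0.109201, Gamma_stt = 0.000000, Gamma_tss = 0.000000, Gamma_tst = 0.311223, Gamma_ttt = 0.000000
  tau = 1.000000: gamma = (1.000000, -1.000000), gamma' = (1.500000, -1.666667); Gamma_sss = 0.000000, Gamma_sst = -0.121622, Gamma_stt = 0.000000, Gamma_tss = 0.000000, Gamma_tst = 0.283784, Gamma_ttt = 0.000000
step 0: V^s = -0.7500, V^t = -1.0000
step 1: k1 = (0.000000, -0.267568), k2 = (0.008852, -0.212440), k3 = (0.008816, -0.211594), k4 = (0.014994, -0.143946); V <- V + (h/6)(k1 + 2k2 + 2k3 + k4): V^s = -0.7472, V^t = -1.0700
step 2: k1 = (0.015002, -0.144018), k2 = (0.012553, -0.069043), k3 = (0.012976, -0.071367), k4 = (-0.000312, 0.001171); V <- V + (h/6)(k1 + 2k2 + 2k3 + k4): V^s = -0.7436, V^t = -1.0935
step 3: k1 = (-0.000220, 0.000826), k2 = (-0.022008, 0.062722), k3 = (-0.020121, 0.057344), k4 = (-0.043926, 0.102494); V <- V + (h/6)(k1 + 2k2 + 2k3 + k4): V^s = -0.7507, V^t = -1.0744

Answer: V^s = -0.7507, V^t = -1.0744


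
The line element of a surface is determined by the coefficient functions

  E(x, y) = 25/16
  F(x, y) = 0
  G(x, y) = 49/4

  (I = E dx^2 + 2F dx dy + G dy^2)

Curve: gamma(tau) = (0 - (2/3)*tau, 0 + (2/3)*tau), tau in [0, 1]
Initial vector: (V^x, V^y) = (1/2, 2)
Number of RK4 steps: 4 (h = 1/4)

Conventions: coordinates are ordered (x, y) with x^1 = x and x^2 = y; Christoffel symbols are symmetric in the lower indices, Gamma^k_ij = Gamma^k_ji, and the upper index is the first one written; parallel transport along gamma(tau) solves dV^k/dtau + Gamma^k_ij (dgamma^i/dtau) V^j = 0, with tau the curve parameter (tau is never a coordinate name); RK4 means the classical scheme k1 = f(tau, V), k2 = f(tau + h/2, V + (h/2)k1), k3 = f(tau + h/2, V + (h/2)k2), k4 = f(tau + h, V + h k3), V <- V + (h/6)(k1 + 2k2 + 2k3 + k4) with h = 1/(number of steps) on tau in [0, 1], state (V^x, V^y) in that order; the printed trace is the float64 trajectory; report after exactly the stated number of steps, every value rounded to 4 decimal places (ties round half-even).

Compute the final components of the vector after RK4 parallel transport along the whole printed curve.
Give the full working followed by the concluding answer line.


gamma'(tau) = (-2/3, 2/3); f(tau, V)^k = -Gamma^k_ij(gamma(tau)) gamma'^i(tau) V^j; h = 1/4; intermediate values shown to 6 dp
curve data and Christoffel symbols at the stage parameters:
  tau = 0.000000: gamma = (0.000000, 0.000000), gamma' = (-0.666667, 0.666667); Gamma_xxx = 0.000000, Gamma_xxy = 0.000000, Gamma_xyy = 0.000000, Gamma_yxx = 0.000000, Gamma_yxy = 0.000000, Gamma_yyy = 0.000000
  tau = 0.125000: gamma = (-0.083333, 0.083333), gamma' = (-0.666667, 0.666667); Gamma_xxx = 0.000000, Gamma_xxy = 0.000000, Gamma_xyy = 0.000000, Gamma_yxx = 0.000000, Gamma_yxy = 0.000000, Gamma_yyy = 0.000000
  tau = 0.250000: gamma = (-0.166667, 0.166667), gamma' = (-0.666667, 0.666667); Gamma_xxx = 0.000000, Gamma_xxy = 0.000000, Gamma_xyy = 0.000000, Gamma_yxx = 0.000000, Gamma_yxy = 0.000000, Gamma_yyy = 0.000000
  tau = 0.375000: gamma = (-0.250000, 0.250000), gamma' = (-0.666667, 0.666667); Gamma_xxx = 0.000000, Gamma_xxy = 0.000000, Gamma_xyy = 0.000000, Gamma_yxx = 0.000000, Gamma_yxy = 0.000000, Gamma_yyy = 0.000000
  tau = 0.500000: gamma = (-0.333333, 0.333333), gamma' = (-0.666667, 0.666667); Gamma_xxx = 0.000000, Gamma_xxy = 0.000000, Gamma_xyy = 0.000000, Gamma_yxx = 0.000000, Gamma_yxy = 0.000000, Gamma_yyy = 0.000000
  tau = 0.625000: gamma = (-0.416667, 0.416667), gamma' = (-0.666667, 0.666667); Gamma_xxx = 0.000000, Gamma_xxy = 0.000000, Gamma_xyy = 0.000000, Gamma_yxx = 0.000000, Gamma_yxy = 0.000000, Gamma_yyy = 0.000000
  tau = 0.750000: gamma = (-0.500000, 0.500000), gamma' = (-0.666667, 0.666667); Gamma_xxx = 0.000000, Gamma_xxy = 0.000000, Gamma_xyy = 0.000000, Gamma_yxx = 0.000000, Gamma_yxy = 0.000000, Gamma_yyy = 0.000000
  tau = 0.875000: gamma = (-0.583333, 0.583333), gamma' = (-0.666667, 0.666667); Gamma_xxx = 0.000000, Gamma_xxy = 0.000000, Gamma_xyy = 0.000000, Gamma_yxx = 0.000000, Gamma_yxy = 0.000000, Gamma_yyy = 0.000000
  tau = 1.000000: gamma = (-0.666667, 0.666667), gamma' = (-0.666667, 0.666667); Gamma_xxx = 0.000000, Gamma_xxy = 0.000000, Gamma_xyy = 0.000000, Gamma_yxx = 0.000000, Gamma_yxy = 0.000000, Gamma_yyy = 0.000000
step 0: V^x = 0.5000, V^y = 2.0000
step 1: k1 = (0.000000, 0.000000), k2 = (0.000000, 0.000000), k3 = (0.000000, 0.000000), k4 = (0.000000, 0.000000); V <- V + (h/6)(k1 + 2k2 + 2k3 + k4): V^x = 0.5000, V^y = 2.0000
step 2: k1 = (0.000000, 0.000000), k2 = (0.000000, 0.000000), k3 = (0.000000, 0.000000), k4 = (0.000000, 0.000000); V <- V + (h/6)(k1 + 2k2 + 2k3 + k4): V^x = 0.5000, V^y = 2.0000
step 3: k1 = (0.000000, 0.000000), k2 = (0.000000, 0.000000), k3 = (0.000000, 0.000000), k4 = (0.000000, 0.000000); V <- V + (h/6)(k1 + 2k2 + 2k3 + k4): V^x = 0.5000, V^y = 2.0000
step 4: k1 = (0.000000, 0.000000), k2 = (0.000000, 0.000000), k3 = (0.000000, 0.000000), k4 = (0.000000, 0.000000); V <- V + (h/6)(k1 + 2k2 + 2k3 + k4): V^x = 0.5000, V^y = 2.0000

Answer: V^x = 0.5000, V^y = 2.0000


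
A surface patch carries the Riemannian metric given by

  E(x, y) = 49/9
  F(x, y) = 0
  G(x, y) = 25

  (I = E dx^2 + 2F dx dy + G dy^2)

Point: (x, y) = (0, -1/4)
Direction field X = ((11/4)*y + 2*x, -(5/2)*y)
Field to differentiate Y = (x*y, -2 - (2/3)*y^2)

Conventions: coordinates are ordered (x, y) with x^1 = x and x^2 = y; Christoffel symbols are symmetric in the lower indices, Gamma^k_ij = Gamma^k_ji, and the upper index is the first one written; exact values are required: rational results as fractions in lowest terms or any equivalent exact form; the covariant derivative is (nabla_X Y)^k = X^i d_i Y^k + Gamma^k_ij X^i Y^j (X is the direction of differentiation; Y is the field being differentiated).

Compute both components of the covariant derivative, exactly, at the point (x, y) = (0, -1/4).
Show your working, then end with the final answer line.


E = 49/9, F = 0, G = 25 at the point
E_x = 0, E_y = 0, F_x = 0, F_y = 0, G_x = 0, G_y = 0
EG - F^2 = 1225/9;  g^inv = (9/1225) * [[25, 0], [0, 49/9]]
first-kind symbols [ij,l] = (1/2)(d_i g_jl + d_j g_il - d_l g_ij): [xx,x] = E_x/2 = 0, [xx,y] = F_x - E_y/2 = 0, [xy,x] = E_y/2 = 0, [xy,y] = G_x/2 = 0, [yy,x] = F_y - G_x/2 = 0, [yy,y] = G_y/2 = 0
Gamma^x_ij = (G*[ij,x] - F*[ij,y])/(EG - F^2), Gamma^y_ij = (E*[ij,y] - F*[ij,x])/(EG - F^2)
Gamma_xxx = 0, Gamma_xxy = 0, Gamma_xyy = 0, Gamma_yxx = 0, Gamma_yxy = 0, Gamma_yyy = 0
X = (-11/16, 5/8), Y = (0, -49/24) at the point

Answer: (nabla_X Y)^x = 11/64, (nabla_X Y)^y = 5/24


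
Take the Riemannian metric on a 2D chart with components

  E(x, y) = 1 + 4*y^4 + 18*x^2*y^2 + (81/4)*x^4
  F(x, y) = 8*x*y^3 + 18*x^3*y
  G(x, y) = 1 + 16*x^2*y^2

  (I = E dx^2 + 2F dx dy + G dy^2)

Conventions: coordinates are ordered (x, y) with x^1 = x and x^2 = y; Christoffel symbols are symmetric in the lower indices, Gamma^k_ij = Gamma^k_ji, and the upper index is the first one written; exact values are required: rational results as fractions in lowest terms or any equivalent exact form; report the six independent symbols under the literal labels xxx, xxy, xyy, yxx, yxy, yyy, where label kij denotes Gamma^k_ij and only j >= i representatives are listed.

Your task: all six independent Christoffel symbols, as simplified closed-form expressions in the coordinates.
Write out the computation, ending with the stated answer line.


E = 1 + 4*y^4 + 18*x^2*y^2 + (81/4)*x^4; F = 8*x*y^3 + 18*x^3*y; G = 1 + 16*x^2*y^2
Gamma^k_ij = (1/2) g^{kl} (d_i g_jl + d_j g_il - d_l g_ij), with g^inv = (1/(EG-F^2)) [[G, -F], [-F, E]]
first partials: E_x = 36*x*y^2 + 81*x^3, E_y = 16*y^3 + 36*x^2*y, F_x = 8*y^3 + 54*x^2*y, F_y = 24*x*y^2 + 18*x^3, G_x = 32*x*y^2, G_y = 32*x^2*y
D = EG - F^2 = 1 + 4*y^4 + 34*x^2*y^2 + (81/4)*x^4
expanded: Gamma^x_xx = (G E_x - 2F F_x + F E_y)/(2D), Gamma^x_xy = (G E_y - F G_x)/(2D), Gamma^x_yy = (2G F_y - G G_x - F G_y)/(2D), Gamma^y_xx = (2E F_x - E E_y - F E_x)/(2D), Gamma^y_xy = (E G_x - F E_y)/(2D), Gamma^y_yy = (E G_y - 2F F_y + F G_x)/(2D); substitute and cancel common factors

Answer: Gamma_xxx = (162*x^3 + 72*x*y^2)/(81*x^4 + 136*x^2*y^2 + 16*y^4 + 4), Gamma_xxy = (72*x^2*y + 32*y^3)/(81*x^4 + 136*x^2*y^2 + 16*y^4 + 4), Gamma_xyy = (72*x^3 + 32*x*y^2)/(81*x^4 + 136*x^2*y^2 + 16*y^4 + 4), Gamma_yxx = 144*x^2*y/(81*x^4 + 136*x^2*y^2 + 16*y^4 + 4), Gamma_yxy = 64*x*y^2/(81*x^4 + 136*x^2*y^2 + 16*y^4 + 4), Gamma_yyy = 64*x^2*y/(81*x^4 + 136*x^2*y^2 + 16*y^4 + 4)


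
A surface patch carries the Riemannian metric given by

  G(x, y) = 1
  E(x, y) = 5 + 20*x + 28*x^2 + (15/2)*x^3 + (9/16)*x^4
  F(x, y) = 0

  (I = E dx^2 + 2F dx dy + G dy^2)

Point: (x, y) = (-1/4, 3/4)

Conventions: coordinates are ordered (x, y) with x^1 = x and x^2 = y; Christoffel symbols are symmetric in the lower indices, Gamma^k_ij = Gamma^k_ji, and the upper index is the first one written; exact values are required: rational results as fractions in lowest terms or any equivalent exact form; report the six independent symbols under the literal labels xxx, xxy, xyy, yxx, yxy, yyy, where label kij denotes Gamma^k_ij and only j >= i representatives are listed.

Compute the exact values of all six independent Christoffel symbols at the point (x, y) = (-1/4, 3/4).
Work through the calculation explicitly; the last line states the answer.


E = 6697/4096, F = 0, G = 1 at the point
E_x = 1887/256, E_y = 0, F_x = 0, F_y = 0, G_x = 0, G_y = 0
EG - F^2 = 6697/4096;  g^inv = (4096/6697) * [[1, 0], [0, 6697/4096]]
first-kind symbols [ij,l] = (1/2)(d_i g_jl + d_j g_il - d_l g_ij): [xx,x] = E_x/2 = 1887/512, [xx,y] = F_x - E_y/2 = 0, [xy,x] = E_y/2 = 0, [xy,y] = G_x/2 = 0, [yy,x] = F_y - G_x/2 = 0, [yy,y] = G_y/2 = 0
Gamma^x_ij = (G*[ij,x] - F*[ij,y])/(EG - F^2), Gamma^y_ij = (E*[ij,y] - F*[ij,x])/(EG - F^2)

Answer: Gamma_xxx = 408/181, Gamma_xxy = 0, Gamma_xyy = 0, Gamma_yxx = 0, Gamma_yxy = 0, Gamma_yyy = 0


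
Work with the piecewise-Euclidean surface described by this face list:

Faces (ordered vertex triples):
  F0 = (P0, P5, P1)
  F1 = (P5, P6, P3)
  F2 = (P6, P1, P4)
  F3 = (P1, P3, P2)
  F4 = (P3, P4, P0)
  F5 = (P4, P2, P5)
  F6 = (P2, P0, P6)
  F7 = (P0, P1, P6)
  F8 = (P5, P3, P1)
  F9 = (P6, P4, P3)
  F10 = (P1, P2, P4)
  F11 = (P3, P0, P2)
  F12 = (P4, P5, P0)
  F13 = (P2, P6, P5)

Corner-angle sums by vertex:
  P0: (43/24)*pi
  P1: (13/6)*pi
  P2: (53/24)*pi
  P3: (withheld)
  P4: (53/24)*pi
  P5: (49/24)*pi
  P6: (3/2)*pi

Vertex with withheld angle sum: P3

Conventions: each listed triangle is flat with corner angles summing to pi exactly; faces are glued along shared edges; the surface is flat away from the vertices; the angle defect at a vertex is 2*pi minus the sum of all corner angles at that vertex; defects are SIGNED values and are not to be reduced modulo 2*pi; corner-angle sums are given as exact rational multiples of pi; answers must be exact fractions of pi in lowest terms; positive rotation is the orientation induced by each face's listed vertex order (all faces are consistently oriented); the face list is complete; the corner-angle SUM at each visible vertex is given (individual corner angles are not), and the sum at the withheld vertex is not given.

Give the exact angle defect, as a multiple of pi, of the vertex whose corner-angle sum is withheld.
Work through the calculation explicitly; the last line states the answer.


V = 7, E = 21, F = 14; chi = V - E + F = 0
Gauss-Bonnet: total defect = 2*pi*chi = 0; visible defects sum to pi/12

Answer: defect(P3) = -pi/12


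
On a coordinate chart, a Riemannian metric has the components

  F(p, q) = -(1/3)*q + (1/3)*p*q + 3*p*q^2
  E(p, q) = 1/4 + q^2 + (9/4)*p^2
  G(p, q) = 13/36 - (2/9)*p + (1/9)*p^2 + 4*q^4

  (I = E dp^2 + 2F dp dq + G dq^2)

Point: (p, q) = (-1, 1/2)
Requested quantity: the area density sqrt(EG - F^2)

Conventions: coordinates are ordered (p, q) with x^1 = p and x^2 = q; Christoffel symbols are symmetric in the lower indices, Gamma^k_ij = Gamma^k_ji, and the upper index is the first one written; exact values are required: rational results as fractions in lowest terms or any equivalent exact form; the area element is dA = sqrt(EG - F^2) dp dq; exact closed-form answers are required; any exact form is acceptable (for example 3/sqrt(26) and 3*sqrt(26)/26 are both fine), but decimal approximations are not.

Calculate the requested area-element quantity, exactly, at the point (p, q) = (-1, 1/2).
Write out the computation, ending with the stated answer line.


E = 11/4, F = -13/12, G = 17/18; EG - F^2 = 205/144

Answer: sqrt(EG - F^2) = sqrt(205)/12


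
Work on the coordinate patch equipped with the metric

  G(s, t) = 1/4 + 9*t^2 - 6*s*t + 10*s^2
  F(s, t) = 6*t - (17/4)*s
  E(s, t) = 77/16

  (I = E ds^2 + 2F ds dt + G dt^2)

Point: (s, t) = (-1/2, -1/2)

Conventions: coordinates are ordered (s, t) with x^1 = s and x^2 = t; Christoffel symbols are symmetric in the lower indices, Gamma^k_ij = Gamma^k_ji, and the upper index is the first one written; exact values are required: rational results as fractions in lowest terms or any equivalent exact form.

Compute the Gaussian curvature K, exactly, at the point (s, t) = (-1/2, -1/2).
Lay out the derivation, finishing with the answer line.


E = 77/16, F = -7/8, G = 7/2, EG - F^2 = 1029/64 at the point
E_s = 0, E_t = 0, F_s = -17/4, F_t = 6, G_s = -7, G_t = -6
E_tt = 0, F_st = 0, G_ss = 20
By Brioschi, K is (det M1 - det M2) divided by (EG - F^2) squared.
M1 = [[-E_tt/2 + F_st - G_ss/2, E_s/2, F_s - E_t/2], [F_t - G_s/2, E, F], [G_t/2, F, G]] = [[-10, 0, -17/4], [19/2, 77/16, -7/8], [-3, -7/8, 7/2]]; det M1 = -2989/16
M2 = [[0, E_t/2, G_s/2], [E_t/2, E, F], [G_s/2, F, G]] = [[0, 0, -7/2], [0, 77/16, -7/8], [-7/2, -7/8, 7/2]]; det M2 = -3773/64
det M1 - det M2 = -8183/64; K = -8183/64 / (1029/64)^2 = -10688/21609

Answer: K = -10688/21609


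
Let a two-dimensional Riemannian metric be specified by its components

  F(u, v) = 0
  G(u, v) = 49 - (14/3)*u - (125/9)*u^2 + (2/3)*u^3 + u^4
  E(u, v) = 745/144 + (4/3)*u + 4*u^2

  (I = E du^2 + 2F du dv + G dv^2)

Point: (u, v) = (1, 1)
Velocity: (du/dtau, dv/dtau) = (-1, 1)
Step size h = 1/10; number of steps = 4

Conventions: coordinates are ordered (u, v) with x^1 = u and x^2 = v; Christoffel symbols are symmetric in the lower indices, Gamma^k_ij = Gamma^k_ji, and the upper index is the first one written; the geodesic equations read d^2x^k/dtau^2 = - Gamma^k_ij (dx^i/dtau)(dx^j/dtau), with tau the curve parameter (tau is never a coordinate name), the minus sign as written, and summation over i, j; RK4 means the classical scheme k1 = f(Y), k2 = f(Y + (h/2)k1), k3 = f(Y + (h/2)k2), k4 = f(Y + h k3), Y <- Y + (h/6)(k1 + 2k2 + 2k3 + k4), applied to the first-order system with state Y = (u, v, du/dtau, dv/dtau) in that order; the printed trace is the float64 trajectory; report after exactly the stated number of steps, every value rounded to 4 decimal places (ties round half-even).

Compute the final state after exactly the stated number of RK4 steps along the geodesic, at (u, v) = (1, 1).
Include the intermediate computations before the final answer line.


f(Y) = (du/dtau, dv/dtau, -Gamma^u_ij Y'^i Y'^j, -Gamma^v_ij Y'^i Y'^j) with the Gammas evaluated at the stage position; h = 0.100000; intermediate values shown to 6 dp
step 0: u = 1.0000, v = 1.0000, du/dtau = -1.0000, dv/dtau = 1.0000
step 1:
  k1: at (u, v) = (1.000000, 1.000000), (du/dtau, dv/dtau) = (-1.000000, 1.000000); Gamma_uuu = 0.444151, Gamma_uuv = 0.000000, Gamma_uvv = 1.258427, Gamma_vuu = 0.000000, Gamma_vuv = -0.411765, Gamma_vvv = 0.000000; k1 = (-1.000000, 1.000000, -1.702578, -0.823529)
  k2: at (u, v) = (0.950000, 1.050000), (du/dtau, dv/dtau) = (-1.085129, 0.958824); Gamma_uuu = 0.444432, Gamma_uuv = 0.000000, Gamma_uvv = 1.284594, Gamma_vuu = 0.000000, Gamma_vuv = -0.386334, Gamma_vvv = 0.000000; k2 = (-1.085129, 0.958824, -1.704303, -0.803920)
  k3: at (u, v) = (0.945744, 1.047941), (du/dtau, dv/dtau) = (-1.085215, 0.959804); Gamma_uuu = 0.444416, Gamma_uuv = 0.000000, Gamma_uvv = 1.286657, Gamma_vuu = 0.000000, Gamma_vuv = -0.384231, Gamma_vvv = 0.000000; k3 = (-1.085215, 0.959804, -1.708684, -0.800425)
  k4: at (u, v) = (0.891478, 1.095980), (du/dtau, dv/dtau) = (-1.170868, 0.919957); Gamma_uuu = 0.443612, Gamma_uuv = 0.000000, Gamma_uvv = 1.310452, Gamma_vuu = 0.000000, Gamma_vuv = -0.358201, Gamma_vvv = 0.000000; k4 = (-1.170868, 0.919957, -1.717226, -0.771672)
  Y <- Y + (h/6)(k1 + 2k2 + 2k3 + k4): u = 0.8915, v = 1.0960, du/dtau = -1.1708, dv/dtau = 0.9199
step 2:
  k1: at (u, v) = (0.891474, 1.095954), (du/dtau, dv/dtau) = (-1.170763, 0.919935); Gamma_uuu = 0.443612, Gamma_uuv = 0.000000, Gamma_uvv = 1.310454, Gamma_vuu = 0.000000, Gamma_vuv = -0.358199, Gamma_vvv = 0.000000; k1 = (-1.170763, 0.919935, -1.717064, -0.771579)
  k2: at (u, v) = (0.832936, 1.141950), (du/dtau, dv/dtau) = (-1.256616, 0.881356); Gamma_uuu = 0.441359, Gamma_uuv = 0.000000, Gamma_uvv = 1.330381, Gamma_vuu = 0.000000, Gamma_vuv = -0.331622, Gamma_vvv = 0.000000; k2 = (-1.256616, 0.881356, -1.730368, -0.734559)
  k3: at (u, v) = (0.828643, 1.140021), (du/dtau, dv/dtau) = (-1.257281, 0.883207); Gamma_uuu = 0.441131, Gamma_uuv = 0.000000, Gamma_uvv = 1.331585, Gamma_vuu = 0.000000, Gamma_vuv = -0.329729, Gamma_vvv = 0.000000; k3 = (-1.257281, 0.883207, -1.736030, -0.732289)
  k4: at (u, v) = (0.765746, 1.184274), (du/dtau, dv/dtau) = (-1.344366, 0.846706); Gamma_uuu = 0.436723, Gamma_uuv = 0.000000, Gamma_uvv = 1.344756, Gamma_vuu = 0.000000, Gamma_vuv = -0.302811, Gamma_vvv = 0.000000; k4 = (-1.344366, 0.846706, -1.753370, -0.689369)
  Y <- Y + (h/6)(k1 + 2k2 + 2k3 + k4): u = 0.7658, v = 1.1842, du/dtau = -1.3442, dv/dtau = 0.8467
step 3:
  k1: at (u, v) = (0.765759, 1.184216), (du/dtau, dv/dtau) = (-1.344150, 0.846691); Gamma_uuu = 0.436725, Gamma_uuv = 0.000000, Gamma_uvv = 1.344754, Gamma_vuu = 0.000000, Gamma_vuv = -0.302816, Gamma_vvv = 0.000000; k1 = (-1.344150, 0.846691, -1.753082, -0.689258)
  k2: at (u, v) = (0.698551, 1.226551), (du/dtau, dv/dtau) = (-1.431804, 0.812228); Gamma_uuu = 0.429553, Gamma_uuv = 0.000000, Gamma_uvv = 1.348620, Gamma_vuu = 0.000000, Gamma_vuv = -0.275583, Gamma_vvv = 0.000000; k2 = (-1.431804, 0.812228, -1.770316, -0.640980)
  k3: at (u, v) = (0.694168, 1.224828), (du/dtau, dv/dtau) = (-1.432666, 0.814642); Gamma_uuu = 0.428989, Gamma_uuv = 0.000000, Gamma_uvv = 1.348470, Gamma_vuu = 0.000000, Gamma_vuv = -0.273857, Gamma_vvv = 0.000000; k3 = (-1.432666, 0.814642, -1.775413, -0.639243)
  k4: at (u, v) = (0.622492, 1.265681), (du/dtau, dv/dtau) = (-1.521691, 0.782767); Gamma_uuu = 0.417899, Gamma_uuv = 0.000000, Gamma_uvv = 1.338322, Gamma_vuu = 0.000000, Gamma_vuv = -0.246419, Gamma_vvv = 0.000000; k4 = (-1.521691, 0.782767, -1.787685, -0.587035)
  Y <- Y + (h/6)(k1 + 2k2 + 2k3 + k4): u = 0.6225, v = 1.2656, du/dtau = -1.5214, dv/dtau = 0.7827
step 4:
  k1: at (u, v) = (0.622512, 1.265603), (du/dtau, dv/dtau) = (-1.521354, 0.782745); Gamma_uuu = 0.417902, Gamma_uuv = 0.000000, Gamma_uvv = 1.338327, Gamma_vuu = 0.000000, Gamma_vuv = -0.246427, Gamma_vvv = 0.000000; k1 = (-1.521354, 0.782745, -1.787223, -0.586906)
  k2: at (u, v) = (0.546445, 1.304740), (du/dtau, dv/dtau) = (-1.610715, 0.753400); Gamma_uuu = 0.401945, Gamma_uuv = 0.000000, Gamma_uvv = 1.310189, Gamma_vuu = 0.000000, Gamma_vuv = -0.218771, Gamma_vvv = 0.000000; k2 = (-1.610715, 0.753400, -1.786485, -0.530963)
  k3: at (u, v) = (0.541977, 1.303273), (du/dtau, dv/dtau) = (-1.610678, 0.756197); Gamma_uuu = 0.400862, Gamma_uuv = 0.000000, Gamma_uvv = 1.307932, Gamma_vuu = 0.000000, Gamma_vuv = -0.217189, Gamma_vvv = 0.000000; k3 = (-1.610678, 0.756197, -1.787869, -0.529067)
  k4: at (u, v) = (0.461444, 1.341223), (du/dtau, dv/dtau) = (-1.700141, 0.729839); Gamma_uuu = 0.378346, Gamma_uuv = 0.000000, Gamma_uvv = 1.254834, Gamma_vuu = 0.000000, Gamma_vuv = -0.189383, Gamma_vvv = 0.000000; k4 = (-1.700141, 0.729839, -1.762007, -0.469982)
  Y <- Y + (h/6)(k1 + 2k2 + 2k3 + k4): u = 0.4614, v = 1.3411, du/dtau = -1.6997, dv/dtau = 0.7298

Answer: u = 0.4614, v = 1.3411, du/dtau = -1.6997, dv/dtau = 0.7298
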